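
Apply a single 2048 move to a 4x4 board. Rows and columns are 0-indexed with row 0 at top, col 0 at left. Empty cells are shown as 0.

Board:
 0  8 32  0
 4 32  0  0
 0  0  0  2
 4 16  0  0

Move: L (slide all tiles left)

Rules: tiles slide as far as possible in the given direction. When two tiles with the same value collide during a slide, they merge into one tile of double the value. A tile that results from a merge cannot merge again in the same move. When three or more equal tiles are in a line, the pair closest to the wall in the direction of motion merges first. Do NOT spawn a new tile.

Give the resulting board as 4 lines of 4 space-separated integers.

Answer:  8 32  0  0
 4 32  0  0
 2  0  0  0
 4 16  0  0

Derivation:
Slide left:
row 0: [0, 8, 32, 0] -> [8, 32, 0, 0]
row 1: [4, 32, 0, 0] -> [4, 32, 0, 0]
row 2: [0, 0, 0, 2] -> [2, 0, 0, 0]
row 3: [4, 16, 0, 0] -> [4, 16, 0, 0]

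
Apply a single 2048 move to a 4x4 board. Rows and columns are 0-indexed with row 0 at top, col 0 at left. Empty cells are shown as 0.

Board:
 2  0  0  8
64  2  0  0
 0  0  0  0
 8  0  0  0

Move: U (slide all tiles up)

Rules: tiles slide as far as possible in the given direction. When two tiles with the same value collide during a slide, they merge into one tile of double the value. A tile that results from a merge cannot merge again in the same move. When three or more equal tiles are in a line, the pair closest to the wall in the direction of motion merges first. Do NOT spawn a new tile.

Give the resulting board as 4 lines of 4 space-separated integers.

Slide up:
col 0: [2, 64, 0, 8] -> [2, 64, 8, 0]
col 1: [0, 2, 0, 0] -> [2, 0, 0, 0]
col 2: [0, 0, 0, 0] -> [0, 0, 0, 0]
col 3: [8, 0, 0, 0] -> [8, 0, 0, 0]

Answer:  2  2  0  8
64  0  0  0
 8  0  0  0
 0  0  0  0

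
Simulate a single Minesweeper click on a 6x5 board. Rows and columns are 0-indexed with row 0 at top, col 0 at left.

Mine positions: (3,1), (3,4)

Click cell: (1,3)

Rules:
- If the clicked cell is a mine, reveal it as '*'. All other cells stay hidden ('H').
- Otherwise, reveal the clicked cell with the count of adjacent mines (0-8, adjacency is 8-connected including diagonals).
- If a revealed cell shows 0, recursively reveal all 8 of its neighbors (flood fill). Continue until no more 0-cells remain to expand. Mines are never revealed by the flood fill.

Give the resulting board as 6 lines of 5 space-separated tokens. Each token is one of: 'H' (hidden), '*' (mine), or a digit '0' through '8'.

0 0 0 0 0
0 0 0 0 0
1 1 1 1 1
H H H H H
H H H H H
H H H H H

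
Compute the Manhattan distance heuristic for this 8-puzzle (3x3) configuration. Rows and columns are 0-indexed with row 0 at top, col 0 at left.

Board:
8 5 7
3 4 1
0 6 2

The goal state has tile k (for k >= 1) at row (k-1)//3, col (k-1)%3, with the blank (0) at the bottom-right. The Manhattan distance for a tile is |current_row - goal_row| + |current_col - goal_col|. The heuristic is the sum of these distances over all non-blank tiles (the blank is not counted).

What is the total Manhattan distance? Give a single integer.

Tile 8: (0,0)->(2,1) = 3
Tile 5: (0,1)->(1,1) = 1
Tile 7: (0,2)->(2,0) = 4
Tile 3: (1,0)->(0,2) = 3
Tile 4: (1,1)->(1,0) = 1
Tile 1: (1,2)->(0,0) = 3
Tile 6: (2,1)->(1,2) = 2
Tile 2: (2,2)->(0,1) = 3
Sum: 3 + 1 + 4 + 3 + 1 + 3 + 2 + 3 = 20

Answer: 20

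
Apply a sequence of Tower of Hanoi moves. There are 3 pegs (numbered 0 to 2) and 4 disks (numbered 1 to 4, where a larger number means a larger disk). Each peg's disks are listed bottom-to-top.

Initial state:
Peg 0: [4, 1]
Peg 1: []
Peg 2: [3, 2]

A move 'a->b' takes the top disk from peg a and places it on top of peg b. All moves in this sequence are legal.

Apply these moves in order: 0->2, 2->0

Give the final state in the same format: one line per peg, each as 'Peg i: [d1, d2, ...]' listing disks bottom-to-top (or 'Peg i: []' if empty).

Answer: Peg 0: [4, 1]
Peg 1: []
Peg 2: [3, 2]

Derivation:
After move 1 (0->2):
Peg 0: [4]
Peg 1: []
Peg 2: [3, 2, 1]

After move 2 (2->0):
Peg 0: [4, 1]
Peg 1: []
Peg 2: [3, 2]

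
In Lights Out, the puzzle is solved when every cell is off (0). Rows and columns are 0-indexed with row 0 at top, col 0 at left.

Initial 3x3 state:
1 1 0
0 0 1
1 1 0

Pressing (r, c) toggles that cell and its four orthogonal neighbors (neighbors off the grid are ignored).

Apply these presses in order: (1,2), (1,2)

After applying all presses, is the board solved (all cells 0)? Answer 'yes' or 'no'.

Answer: no

Derivation:
After press 1 at (1,2):
1 1 1
0 1 0
1 1 1

After press 2 at (1,2):
1 1 0
0 0 1
1 1 0

Lights still on: 5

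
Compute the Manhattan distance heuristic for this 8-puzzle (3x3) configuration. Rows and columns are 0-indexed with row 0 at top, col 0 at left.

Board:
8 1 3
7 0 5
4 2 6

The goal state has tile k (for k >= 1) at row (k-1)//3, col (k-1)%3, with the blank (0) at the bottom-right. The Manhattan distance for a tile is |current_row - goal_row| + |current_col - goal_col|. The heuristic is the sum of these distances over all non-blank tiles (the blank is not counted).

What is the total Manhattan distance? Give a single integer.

Answer: 10

Derivation:
Tile 8: (0,0)->(2,1) = 3
Tile 1: (0,1)->(0,0) = 1
Tile 3: (0,2)->(0,2) = 0
Tile 7: (1,0)->(2,0) = 1
Tile 5: (1,2)->(1,1) = 1
Tile 4: (2,0)->(1,0) = 1
Tile 2: (2,1)->(0,1) = 2
Tile 6: (2,2)->(1,2) = 1
Sum: 3 + 1 + 0 + 1 + 1 + 1 + 2 + 1 = 10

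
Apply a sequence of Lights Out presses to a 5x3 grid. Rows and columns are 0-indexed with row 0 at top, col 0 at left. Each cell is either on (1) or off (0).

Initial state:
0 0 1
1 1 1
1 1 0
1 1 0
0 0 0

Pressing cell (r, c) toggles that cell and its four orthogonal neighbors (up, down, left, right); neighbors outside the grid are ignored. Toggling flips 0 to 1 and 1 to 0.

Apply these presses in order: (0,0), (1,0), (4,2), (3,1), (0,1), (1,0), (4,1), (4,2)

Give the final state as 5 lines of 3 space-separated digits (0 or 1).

Answer: 0 0 0
0 0 1
1 0 0
0 1 1
1 0 1

Derivation:
After press 1 at (0,0):
1 1 1
0 1 1
1 1 0
1 1 0
0 0 0

After press 2 at (1,0):
0 1 1
1 0 1
0 1 0
1 1 0
0 0 0

After press 3 at (4,2):
0 1 1
1 0 1
0 1 0
1 1 1
0 1 1

After press 4 at (3,1):
0 1 1
1 0 1
0 0 0
0 0 0
0 0 1

After press 5 at (0,1):
1 0 0
1 1 1
0 0 0
0 0 0
0 0 1

After press 6 at (1,0):
0 0 0
0 0 1
1 0 0
0 0 0
0 0 1

After press 7 at (4,1):
0 0 0
0 0 1
1 0 0
0 1 0
1 1 0

After press 8 at (4,2):
0 0 0
0 0 1
1 0 0
0 1 1
1 0 1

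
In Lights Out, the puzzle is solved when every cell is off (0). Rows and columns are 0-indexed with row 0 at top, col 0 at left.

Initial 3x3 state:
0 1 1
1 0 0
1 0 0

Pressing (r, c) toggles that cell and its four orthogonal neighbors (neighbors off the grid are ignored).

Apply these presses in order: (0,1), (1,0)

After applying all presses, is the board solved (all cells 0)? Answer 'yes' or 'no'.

Answer: yes

Derivation:
After press 1 at (0,1):
1 0 0
1 1 0
1 0 0

After press 2 at (1,0):
0 0 0
0 0 0
0 0 0

Lights still on: 0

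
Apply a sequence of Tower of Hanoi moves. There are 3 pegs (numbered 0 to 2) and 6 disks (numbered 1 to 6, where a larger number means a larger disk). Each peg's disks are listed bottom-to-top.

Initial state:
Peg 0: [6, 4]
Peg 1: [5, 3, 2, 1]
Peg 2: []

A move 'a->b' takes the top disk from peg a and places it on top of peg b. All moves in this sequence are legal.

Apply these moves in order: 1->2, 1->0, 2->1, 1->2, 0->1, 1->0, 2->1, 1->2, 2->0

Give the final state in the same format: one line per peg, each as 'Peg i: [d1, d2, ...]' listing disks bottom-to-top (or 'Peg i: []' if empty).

After move 1 (1->2):
Peg 0: [6, 4]
Peg 1: [5, 3, 2]
Peg 2: [1]

After move 2 (1->0):
Peg 0: [6, 4, 2]
Peg 1: [5, 3]
Peg 2: [1]

After move 3 (2->1):
Peg 0: [6, 4, 2]
Peg 1: [5, 3, 1]
Peg 2: []

After move 4 (1->2):
Peg 0: [6, 4, 2]
Peg 1: [5, 3]
Peg 2: [1]

After move 5 (0->1):
Peg 0: [6, 4]
Peg 1: [5, 3, 2]
Peg 2: [1]

After move 6 (1->0):
Peg 0: [6, 4, 2]
Peg 1: [5, 3]
Peg 2: [1]

After move 7 (2->1):
Peg 0: [6, 4, 2]
Peg 1: [5, 3, 1]
Peg 2: []

After move 8 (1->2):
Peg 0: [6, 4, 2]
Peg 1: [5, 3]
Peg 2: [1]

After move 9 (2->0):
Peg 0: [6, 4, 2, 1]
Peg 1: [5, 3]
Peg 2: []

Answer: Peg 0: [6, 4, 2, 1]
Peg 1: [5, 3]
Peg 2: []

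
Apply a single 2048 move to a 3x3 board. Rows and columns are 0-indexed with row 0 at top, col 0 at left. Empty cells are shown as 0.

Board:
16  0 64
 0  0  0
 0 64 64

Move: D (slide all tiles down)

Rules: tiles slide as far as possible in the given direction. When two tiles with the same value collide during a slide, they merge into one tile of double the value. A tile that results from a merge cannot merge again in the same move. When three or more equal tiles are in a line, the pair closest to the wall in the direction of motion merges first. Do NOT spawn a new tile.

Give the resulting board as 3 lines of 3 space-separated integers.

Slide down:
col 0: [16, 0, 0] -> [0, 0, 16]
col 1: [0, 0, 64] -> [0, 0, 64]
col 2: [64, 0, 64] -> [0, 0, 128]

Answer:   0   0   0
  0   0   0
 16  64 128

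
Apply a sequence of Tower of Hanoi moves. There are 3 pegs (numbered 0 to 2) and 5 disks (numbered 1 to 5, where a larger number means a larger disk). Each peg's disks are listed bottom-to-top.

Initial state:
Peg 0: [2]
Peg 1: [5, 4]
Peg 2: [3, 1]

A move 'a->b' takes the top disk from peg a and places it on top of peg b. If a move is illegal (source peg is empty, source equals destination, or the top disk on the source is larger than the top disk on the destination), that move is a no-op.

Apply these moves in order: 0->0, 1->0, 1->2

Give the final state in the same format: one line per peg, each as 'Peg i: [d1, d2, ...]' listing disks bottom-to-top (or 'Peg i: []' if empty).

Answer: Peg 0: [2]
Peg 1: [5, 4]
Peg 2: [3, 1]

Derivation:
After move 1 (0->0):
Peg 0: [2]
Peg 1: [5, 4]
Peg 2: [3, 1]

After move 2 (1->0):
Peg 0: [2]
Peg 1: [5, 4]
Peg 2: [3, 1]

After move 3 (1->2):
Peg 0: [2]
Peg 1: [5, 4]
Peg 2: [3, 1]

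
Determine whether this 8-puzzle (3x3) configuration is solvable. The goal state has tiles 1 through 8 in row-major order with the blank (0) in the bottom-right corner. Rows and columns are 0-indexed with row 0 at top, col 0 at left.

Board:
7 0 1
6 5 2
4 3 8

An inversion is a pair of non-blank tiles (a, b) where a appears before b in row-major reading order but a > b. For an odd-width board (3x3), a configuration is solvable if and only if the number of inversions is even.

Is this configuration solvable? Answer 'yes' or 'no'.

Inversions (pairs i<j in row-major order where tile[i] > tile[j] > 0): 14
14 is even, so the puzzle is solvable.

Answer: yes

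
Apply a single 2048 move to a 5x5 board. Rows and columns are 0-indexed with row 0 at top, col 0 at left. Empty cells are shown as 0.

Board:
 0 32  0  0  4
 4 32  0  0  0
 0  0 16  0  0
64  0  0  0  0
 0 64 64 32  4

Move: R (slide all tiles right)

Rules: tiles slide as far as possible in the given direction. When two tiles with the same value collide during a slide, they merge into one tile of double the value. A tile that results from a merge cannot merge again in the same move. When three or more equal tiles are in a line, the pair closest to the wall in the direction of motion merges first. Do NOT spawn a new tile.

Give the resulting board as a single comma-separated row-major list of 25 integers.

Answer: 0, 0, 0, 32, 4, 0, 0, 0, 4, 32, 0, 0, 0, 0, 16, 0, 0, 0, 0, 64, 0, 0, 128, 32, 4

Derivation:
Slide right:
row 0: [0, 32, 0, 0, 4] -> [0, 0, 0, 32, 4]
row 1: [4, 32, 0, 0, 0] -> [0, 0, 0, 4, 32]
row 2: [0, 0, 16, 0, 0] -> [0, 0, 0, 0, 16]
row 3: [64, 0, 0, 0, 0] -> [0, 0, 0, 0, 64]
row 4: [0, 64, 64, 32, 4] -> [0, 0, 128, 32, 4]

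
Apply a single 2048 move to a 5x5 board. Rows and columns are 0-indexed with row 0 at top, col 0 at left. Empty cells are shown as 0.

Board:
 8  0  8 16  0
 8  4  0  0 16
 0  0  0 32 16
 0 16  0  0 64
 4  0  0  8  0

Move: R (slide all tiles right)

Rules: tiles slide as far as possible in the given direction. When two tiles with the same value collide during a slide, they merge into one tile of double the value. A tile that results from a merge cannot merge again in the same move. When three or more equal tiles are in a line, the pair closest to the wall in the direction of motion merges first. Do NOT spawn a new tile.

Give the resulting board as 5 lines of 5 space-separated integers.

Answer:  0  0  0 16 16
 0  0  8  4 16
 0  0  0 32 16
 0  0  0 16 64
 0  0  0  4  8

Derivation:
Slide right:
row 0: [8, 0, 8, 16, 0] -> [0, 0, 0, 16, 16]
row 1: [8, 4, 0, 0, 16] -> [0, 0, 8, 4, 16]
row 2: [0, 0, 0, 32, 16] -> [0, 0, 0, 32, 16]
row 3: [0, 16, 0, 0, 64] -> [0, 0, 0, 16, 64]
row 4: [4, 0, 0, 8, 0] -> [0, 0, 0, 4, 8]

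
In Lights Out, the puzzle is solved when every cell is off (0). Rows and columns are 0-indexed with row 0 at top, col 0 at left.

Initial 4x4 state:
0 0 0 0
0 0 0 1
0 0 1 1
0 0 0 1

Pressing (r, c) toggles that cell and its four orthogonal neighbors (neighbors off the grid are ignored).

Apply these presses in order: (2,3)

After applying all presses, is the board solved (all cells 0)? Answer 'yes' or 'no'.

After press 1 at (2,3):
0 0 0 0
0 0 0 0
0 0 0 0
0 0 0 0

Lights still on: 0

Answer: yes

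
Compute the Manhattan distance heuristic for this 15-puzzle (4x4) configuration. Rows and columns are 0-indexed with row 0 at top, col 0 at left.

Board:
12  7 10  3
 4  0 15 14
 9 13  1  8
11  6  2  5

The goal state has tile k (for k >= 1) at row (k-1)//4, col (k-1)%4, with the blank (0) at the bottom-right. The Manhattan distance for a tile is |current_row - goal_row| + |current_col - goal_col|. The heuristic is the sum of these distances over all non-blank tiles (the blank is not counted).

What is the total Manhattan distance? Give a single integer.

Tile 12: at (0,0), goal (2,3), distance |0-2|+|0-3| = 5
Tile 7: at (0,1), goal (1,2), distance |0-1|+|1-2| = 2
Tile 10: at (0,2), goal (2,1), distance |0-2|+|2-1| = 3
Tile 3: at (0,3), goal (0,2), distance |0-0|+|3-2| = 1
Tile 4: at (1,0), goal (0,3), distance |1-0|+|0-3| = 4
Tile 15: at (1,2), goal (3,2), distance |1-3|+|2-2| = 2
Tile 14: at (1,3), goal (3,1), distance |1-3|+|3-1| = 4
Tile 9: at (2,0), goal (2,0), distance |2-2|+|0-0| = 0
Tile 13: at (2,1), goal (3,0), distance |2-3|+|1-0| = 2
Tile 1: at (2,2), goal (0,0), distance |2-0|+|2-0| = 4
Tile 8: at (2,3), goal (1,3), distance |2-1|+|3-3| = 1
Tile 11: at (3,0), goal (2,2), distance |3-2|+|0-2| = 3
Tile 6: at (3,1), goal (1,1), distance |3-1|+|1-1| = 2
Tile 2: at (3,2), goal (0,1), distance |3-0|+|2-1| = 4
Tile 5: at (3,3), goal (1,0), distance |3-1|+|3-0| = 5
Sum: 5 + 2 + 3 + 1 + 4 + 2 + 4 + 0 + 2 + 4 + 1 + 3 + 2 + 4 + 5 = 42

Answer: 42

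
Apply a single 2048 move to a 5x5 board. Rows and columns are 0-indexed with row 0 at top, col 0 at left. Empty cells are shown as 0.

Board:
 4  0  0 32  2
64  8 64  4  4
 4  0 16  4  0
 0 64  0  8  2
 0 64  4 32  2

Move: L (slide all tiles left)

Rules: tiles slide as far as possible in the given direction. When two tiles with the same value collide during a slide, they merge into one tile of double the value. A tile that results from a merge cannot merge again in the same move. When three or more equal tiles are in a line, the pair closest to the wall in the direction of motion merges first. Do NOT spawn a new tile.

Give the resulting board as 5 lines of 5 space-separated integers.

Slide left:
row 0: [4, 0, 0, 32, 2] -> [4, 32, 2, 0, 0]
row 1: [64, 8, 64, 4, 4] -> [64, 8, 64, 8, 0]
row 2: [4, 0, 16, 4, 0] -> [4, 16, 4, 0, 0]
row 3: [0, 64, 0, 8, 2] -> [64, 8, 2, 0, 0]
row 4: [0, 64, 4, 32, 2] -> [64, 4, 32, 2, 0]

Answer:  4 32  2  0  0
64  8 64  8  0
 4 16  4  0  0
64  8  2  0  0
64  4 32  2  0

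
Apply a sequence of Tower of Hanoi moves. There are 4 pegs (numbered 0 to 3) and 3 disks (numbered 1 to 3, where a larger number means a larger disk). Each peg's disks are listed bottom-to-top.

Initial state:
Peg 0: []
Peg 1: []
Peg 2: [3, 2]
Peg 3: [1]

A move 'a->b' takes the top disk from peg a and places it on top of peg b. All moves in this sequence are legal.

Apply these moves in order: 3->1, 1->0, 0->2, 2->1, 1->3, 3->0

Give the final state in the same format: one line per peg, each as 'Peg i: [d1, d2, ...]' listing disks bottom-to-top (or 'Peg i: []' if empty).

After move 1 (3->1):
Peg 0: []
Peg 1: [1]
Peg 2: [3, 2]
Peg 3: []

After move 2 (1->0):
Peg 0: [1]
Peg 1: []
Peg 2: [3, 2]
Peg 3: []

After move 3 (0->2):
Peg 0: []
Peg 1: []
Peg 2: [3, 2, 1]
Peg 3: []

After move 4 (2->1):
Peg 0: []
Peg 1: [1]
Peg 2: [3, 2]
Peg 3: []

After move 5 (1->3):
Peg 0: []
Peg 1: []
Peg 2: [3, 2]
Peg 3: [1]

After move 6 (3->0):
Peg 0: [1]
Peg 1: []
Peg 2: [3, 2]
Peg 3: []

Answer: Peg 0: [1]
Peg 1: []
Peg 2: [3, 2]
Peg 3: []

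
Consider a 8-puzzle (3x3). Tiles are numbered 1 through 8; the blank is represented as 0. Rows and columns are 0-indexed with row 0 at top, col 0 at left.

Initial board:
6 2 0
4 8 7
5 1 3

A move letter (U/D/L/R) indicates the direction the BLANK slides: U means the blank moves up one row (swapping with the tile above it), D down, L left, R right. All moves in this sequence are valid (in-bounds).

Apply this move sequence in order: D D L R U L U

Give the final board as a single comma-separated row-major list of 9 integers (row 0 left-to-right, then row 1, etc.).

Answer: 6, 0, 7, 4, 2, 8, 5, 1, 3

Derivation:
After move 1 (D):
6 2 7
4 8 0
5 1 3

After move 2 (D):
6 2 7
4 8 3
5 1 0

After move 3 (L):
6 2 7
4 8 3
5 0 1

After move 4 (R):
6 2 7
4 8 3
5 1 0

After move 5 (U):
6 2 7
4 8 0
5 1 3

After move 6 (L):
6 2 7
4 0 8
5 1 3

After move 7 (U):
6 0 7
4 2 8
5 1 3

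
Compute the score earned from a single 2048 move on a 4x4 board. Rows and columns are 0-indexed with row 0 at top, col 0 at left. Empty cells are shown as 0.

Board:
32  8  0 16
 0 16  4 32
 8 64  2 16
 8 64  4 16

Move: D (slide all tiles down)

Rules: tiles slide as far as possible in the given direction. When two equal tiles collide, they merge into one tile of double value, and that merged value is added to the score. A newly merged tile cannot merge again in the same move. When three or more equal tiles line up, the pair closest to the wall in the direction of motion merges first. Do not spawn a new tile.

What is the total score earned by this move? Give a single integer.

Slide down:
col 0: [32, 0, 8, 8] -> [0, 0, 32, 16]  score +16 (running 16)
col 1: [8, 16, 64, 64] -> [0, 8, 16, 128]  score +128 (running 144)
col 2: [0, 4, 2, 4] -> [0, 4, 2, 4]  score +0 (running 144)
col 3: [16, 32, 16, 16] -> [0, 16, 32, 32]  score +32 (running 176)
Board after move:
  0   0   0   0
  0   8   4  16
 32  16   2  32
 16 128   4  32

Answer: 176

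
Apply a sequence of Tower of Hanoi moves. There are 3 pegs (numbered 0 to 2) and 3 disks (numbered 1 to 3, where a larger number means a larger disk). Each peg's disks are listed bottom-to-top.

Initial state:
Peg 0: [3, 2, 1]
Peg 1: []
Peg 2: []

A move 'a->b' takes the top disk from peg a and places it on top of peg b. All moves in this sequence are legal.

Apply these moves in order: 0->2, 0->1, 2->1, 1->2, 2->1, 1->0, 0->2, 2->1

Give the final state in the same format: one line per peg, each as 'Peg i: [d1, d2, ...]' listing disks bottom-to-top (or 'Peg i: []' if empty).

Answer: Peg 0: [3]
Peg 1: [2, 1]
Peg 2: []

Derivation:
After move 1 (0->2):
Peg 0: [3, 2]
Peg 1: []
Peg 2: [1]

After move 2 (0->1):
Peg 0: [3]
Peg 1: [2]
Peg 2: [1]

After move 3 (2->1):
Peg 0: [3]
Peg 1: [2, 1]
Peg 2: []

After move 4 (1->2):
Peg 0: [3]
Peg 1: [2]
Peg 2: [1]

After move 5 (2->1):
Peg 0: [3]
Peg 1: [2, 1]
Peg 2: []

After move 6 (1->0):
Peg 0: [3, 1]
Peg 1: [2]
Peg 2: []

After move 7 (0->2):
Peg 0: [3]
Peg 1: [2]
Peg 2: [1]

After move 8 (2->1):
Peg 0: [3]
Peg 1: [2, 1]
Peg 2: []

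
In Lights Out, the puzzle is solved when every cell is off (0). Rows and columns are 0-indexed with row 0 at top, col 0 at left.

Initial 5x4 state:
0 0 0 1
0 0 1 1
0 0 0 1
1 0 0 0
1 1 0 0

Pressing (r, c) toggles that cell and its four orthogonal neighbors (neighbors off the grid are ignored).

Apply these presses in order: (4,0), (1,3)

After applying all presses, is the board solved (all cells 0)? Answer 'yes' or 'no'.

Answer: yes

Derivation:
After press 1 at (4,0):
0 0 0 1
0 0 1 1
0 0 0 1
0 0 0 0
0 0 0 0

After press 2 at (1,3):
0 0 0 0
0 0 0 0
0 0 0 0
0 0 0 0
0 0 0 0

Lights still on: 0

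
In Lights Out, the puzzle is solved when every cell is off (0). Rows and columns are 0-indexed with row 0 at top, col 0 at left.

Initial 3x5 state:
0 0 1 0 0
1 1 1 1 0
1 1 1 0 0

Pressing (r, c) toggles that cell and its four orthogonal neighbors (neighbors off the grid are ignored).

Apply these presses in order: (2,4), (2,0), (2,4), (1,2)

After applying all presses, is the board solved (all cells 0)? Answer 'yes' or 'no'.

Answer: yes

Derivation:
After press 1 at (2,4):
0 0 1 0 0
1 1 1 1 1
1 1 1 1 1

After press 2 at (2,0):
0 0 1 0 0
0 1 1 1 1
0 0 1 1 1

After press 3 at (2,4):
0 0 1 0 0
0 1 1 1 0
0 0 1 0 0

After press 4 at (1,2):
0 0 0 0 0
0 0 0 0 0
0 0 0 0 0

Lights still on: 0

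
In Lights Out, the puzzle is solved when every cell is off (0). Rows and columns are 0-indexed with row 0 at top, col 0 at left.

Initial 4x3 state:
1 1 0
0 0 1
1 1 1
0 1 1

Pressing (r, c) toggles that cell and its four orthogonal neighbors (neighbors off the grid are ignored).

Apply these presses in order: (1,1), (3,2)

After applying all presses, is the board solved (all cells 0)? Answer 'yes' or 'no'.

After press 1 at (1,1):
1 0 0
1 1 0
1 0 1
0 1 1

After press 2 at (3,2):
1 0 0
1 1 0
1 0 0
0 0 0

Lights still on: 4

Answer: no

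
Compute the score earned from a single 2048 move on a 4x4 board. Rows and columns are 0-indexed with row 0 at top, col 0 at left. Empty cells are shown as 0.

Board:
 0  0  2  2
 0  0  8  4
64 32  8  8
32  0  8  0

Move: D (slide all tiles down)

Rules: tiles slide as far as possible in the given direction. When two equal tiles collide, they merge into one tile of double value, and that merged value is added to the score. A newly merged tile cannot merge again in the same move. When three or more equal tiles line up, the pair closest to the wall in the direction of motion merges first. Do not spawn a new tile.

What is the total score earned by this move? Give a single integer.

Slide down:
col 0: [0, 0, 64, 32] -> [0, 0, 64, 32]  score +0 (running 0)
col 1: [0, 0, 32, 0] -> [0, 0, 0, 32]  score +0 (running 0)
col 2: [2, 8, 8, 8] -> [0, 2, 8, 16]  score +16 (running 16)
col 3: [2, 4, 8, 0] -> [0, 2, 4, 8]  score +0 (running 16)
Board after move:
 0  0  0  0
 0  0  2  2
64  0  8  4
32 32 16  8

Answer: 16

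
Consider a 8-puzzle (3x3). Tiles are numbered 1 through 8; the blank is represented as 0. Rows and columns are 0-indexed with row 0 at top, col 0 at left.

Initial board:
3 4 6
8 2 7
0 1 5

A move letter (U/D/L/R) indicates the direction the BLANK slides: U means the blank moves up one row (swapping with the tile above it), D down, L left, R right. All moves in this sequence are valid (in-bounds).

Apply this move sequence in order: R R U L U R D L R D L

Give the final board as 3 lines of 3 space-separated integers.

After move 1 (R):
3 4 6
8 2 7
1 0 5

After move 2 (R):
3 4 6
8 2 7
1 5 0

After move 3 (U):
3 4 6
8 2 0
1 5 7

After move 4 (L):
3 4 6
8 0 2
1 5 7

After move 5 (U):
3 0 6
8 4 2
1 5 7

After move 6 (R):
3 6 0
8 4 2
1 5 7

After move 7 (D):
3 6 2
8 4 0
1 5 7

After move 8 (L):
3 6 2
8 0 4
1 5 7

After move 9 (R):
3 6 2
8 4 0
1 5 7

After move 10 (D):
3 6 2
8 4 7
1 5 0

After move 11 (L):
3 6 2
8 4 7
1 0 5

Answer: 3 6 2
8 4 7
1 0 5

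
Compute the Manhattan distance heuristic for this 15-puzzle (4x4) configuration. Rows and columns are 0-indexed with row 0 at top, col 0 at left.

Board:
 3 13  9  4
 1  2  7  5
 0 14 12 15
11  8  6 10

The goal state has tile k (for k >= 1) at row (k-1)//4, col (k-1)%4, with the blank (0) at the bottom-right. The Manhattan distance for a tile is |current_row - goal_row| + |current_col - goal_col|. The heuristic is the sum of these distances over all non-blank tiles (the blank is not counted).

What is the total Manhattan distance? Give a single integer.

Tile 3: (0,0)->(0,2) = 2
Tile 13: (0,1)->(3,0) = 4
Tile 9: (0,2)->(2,0) = 4
Tile 4: (0,3)->(0,3) = 0
Tile 1: (1,0)->(0,0) = 1
Tile 2: (1,1)->(0,1) = 1
Tile 7: (1,2)->(1,2) = 0
Tile 5: (1,3)->(1,0) = 3
Tile 14: (2,1)->(3,1) = 1
Tile 12: (2,2)->(2,3) = 1
Tile 15: (2,3)->(3,2) = 2
Tile 11: (3,0)->(2,2) = 3
Tile 8: (3,1)->(1,3) = 4
Tile 6: (3,2)->(1,1) = 3
Tile 10: (3,3)->(2,1) = 3
Sum: 2 + 4 + 4 + 0 + 1 + 1 + 0 + 3 + 1 + 1 + 2 + 3 + 4 + 3 + 3 = 32

Answer: 32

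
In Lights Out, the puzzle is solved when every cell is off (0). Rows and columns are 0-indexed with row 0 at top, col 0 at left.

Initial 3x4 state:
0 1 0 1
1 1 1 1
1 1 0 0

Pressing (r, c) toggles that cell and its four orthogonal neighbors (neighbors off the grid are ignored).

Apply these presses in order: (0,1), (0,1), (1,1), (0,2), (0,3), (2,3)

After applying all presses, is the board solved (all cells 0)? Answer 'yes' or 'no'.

Answer: no

Derivation:
After press 1 at (0,1):
1 0 1 1
1 0 1 1
1 1 0 0

After press 2 at (0,1):
0 1 0 1
1 1 1 1
1 1 0 0

After press 3 at (1,1):
0 0 0 1
0 0 0 1
1 0 0 0

After press 4 at (0,2):
0 1 1 0
0 0 1 1
1 0 0 0

After press 5 at (0,3):
0 1 0 1
0 0 1 0
1 0 0 0

After press 6 at (2,3):
0 1 0 1
0 0 1 1
1 0 1 1

Lights still on: 7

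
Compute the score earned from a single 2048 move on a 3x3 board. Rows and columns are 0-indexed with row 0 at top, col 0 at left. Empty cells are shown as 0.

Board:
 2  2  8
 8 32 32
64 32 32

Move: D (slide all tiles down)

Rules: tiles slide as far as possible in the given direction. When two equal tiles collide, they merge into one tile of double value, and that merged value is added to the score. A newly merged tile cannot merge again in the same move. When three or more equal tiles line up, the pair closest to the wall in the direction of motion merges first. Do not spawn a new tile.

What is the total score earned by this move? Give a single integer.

Answer: 128

Derivation:
Slide down:
col 0: [2, 8, 64] -> [2, 8, 64]  score +0 (running 0)
col 1: [2, 32, 32] -> [0, 2, 64]  score +64 (running 64)
col 2: [8, 32, 32] -> [0, 8, 64]  score +64 (running 128)
Board after move:
 2  0  0
 8  2  8
64 64 64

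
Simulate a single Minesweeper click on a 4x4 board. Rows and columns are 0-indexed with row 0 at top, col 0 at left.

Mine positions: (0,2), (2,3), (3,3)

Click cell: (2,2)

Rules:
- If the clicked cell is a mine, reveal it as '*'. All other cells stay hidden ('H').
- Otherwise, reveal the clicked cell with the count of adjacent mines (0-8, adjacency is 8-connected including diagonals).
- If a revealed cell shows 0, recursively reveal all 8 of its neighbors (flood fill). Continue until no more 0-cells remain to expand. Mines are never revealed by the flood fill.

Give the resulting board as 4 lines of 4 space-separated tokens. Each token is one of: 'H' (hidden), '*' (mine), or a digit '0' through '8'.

H H H H
H H H H
H H 2 H
H H H H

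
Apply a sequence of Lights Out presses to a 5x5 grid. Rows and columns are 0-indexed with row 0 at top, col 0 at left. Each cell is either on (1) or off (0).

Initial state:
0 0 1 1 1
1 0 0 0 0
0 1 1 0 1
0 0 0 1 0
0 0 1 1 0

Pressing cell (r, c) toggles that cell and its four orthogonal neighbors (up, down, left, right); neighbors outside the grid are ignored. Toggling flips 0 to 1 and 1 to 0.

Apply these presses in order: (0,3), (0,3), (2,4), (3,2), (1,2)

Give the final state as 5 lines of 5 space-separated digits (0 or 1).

After press 1 at (0,3):
0 0 0 0 0
1 0 0 1 0
0 1 1 0 1
0 0 0 1 0
0 0 1 1 0

After press 2 at (0,3):
0 0 1 1 1
1 0 0 0 0
0 1 1 0 1
0 0 0 1 0
0 0 1 1 0

After press 3 at (2,4):
0 0 1 1 1
1 0 0 0 1
0 1 1 1 0
0 0 0 1 1
0 0 1 1 0

After press 4 at (3,2):
0 0 1 1 1
1 0 0 0 1
0 1 0 1 0
0 1 1 0 1
0 0 0 1 0

After press 5 at (1,2):
0 0 0 1 1
1 1 1 1 1
0 1 1 1 0
0 1 1 0 1
0 0 0 1 0

Answer: 0 0 0 1 1
1 1 1 1 1
0 1 1 1 0
0 1 1 0 1
0 0 0 1 0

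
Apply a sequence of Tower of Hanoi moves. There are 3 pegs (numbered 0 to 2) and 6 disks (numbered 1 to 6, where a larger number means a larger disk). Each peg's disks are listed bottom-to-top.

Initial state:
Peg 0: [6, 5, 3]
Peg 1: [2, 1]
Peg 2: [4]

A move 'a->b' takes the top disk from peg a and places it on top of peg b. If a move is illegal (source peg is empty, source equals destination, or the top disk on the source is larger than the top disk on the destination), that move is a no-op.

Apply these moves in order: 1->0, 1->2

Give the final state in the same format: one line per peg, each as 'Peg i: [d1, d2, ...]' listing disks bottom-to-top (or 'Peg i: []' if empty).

After move 1 (1->0):
Peg 0: [6, 5, 3, 1]
Peg 1: [2]
Peg 2: [4]

After move 2 (1->2):
Peg 0: [6, 5, 3, 1]
Peg 1: []
Peg 2: [4, 2]

Answer: Peg 0: [6, 5, 3, 1]
Peg 1: []
Peg 2: [4, 2]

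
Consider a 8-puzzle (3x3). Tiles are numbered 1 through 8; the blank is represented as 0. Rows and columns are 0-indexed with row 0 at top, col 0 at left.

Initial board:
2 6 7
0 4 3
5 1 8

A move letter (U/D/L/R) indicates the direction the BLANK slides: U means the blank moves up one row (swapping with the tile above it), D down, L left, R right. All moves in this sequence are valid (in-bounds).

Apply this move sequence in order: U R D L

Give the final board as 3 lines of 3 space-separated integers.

Answer: 6 4 7
0 2 3
5 1 8

Derivation:
After move 1 (U):
0 6 7
2 4 3
5 1 8

After move 2 (R):
6 0 7
2 4 3
5 1 8

After move 3 (D):
6 4 7
2 0 3
5 1 8

After move 4 (L):
6 4 7
0 2 3
5 1 8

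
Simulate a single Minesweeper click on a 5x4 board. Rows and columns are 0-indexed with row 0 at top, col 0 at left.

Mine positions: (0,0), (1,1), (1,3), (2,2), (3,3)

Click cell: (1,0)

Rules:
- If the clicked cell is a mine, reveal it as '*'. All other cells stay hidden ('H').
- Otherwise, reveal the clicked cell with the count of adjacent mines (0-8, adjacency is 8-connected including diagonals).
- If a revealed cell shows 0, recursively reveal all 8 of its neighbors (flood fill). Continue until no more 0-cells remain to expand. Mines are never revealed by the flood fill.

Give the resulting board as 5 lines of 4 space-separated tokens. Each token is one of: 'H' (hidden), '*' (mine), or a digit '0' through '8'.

H H H H
2 H H H
H H H H
H H H H
H H H H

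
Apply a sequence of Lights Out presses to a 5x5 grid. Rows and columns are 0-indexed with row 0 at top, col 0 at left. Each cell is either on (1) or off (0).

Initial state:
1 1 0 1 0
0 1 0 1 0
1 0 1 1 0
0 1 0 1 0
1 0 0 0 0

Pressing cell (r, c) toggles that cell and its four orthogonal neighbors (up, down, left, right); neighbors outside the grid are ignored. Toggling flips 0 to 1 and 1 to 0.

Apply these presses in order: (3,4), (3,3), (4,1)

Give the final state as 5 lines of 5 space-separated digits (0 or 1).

Answer: 1 1 0 1 0
0 1 0 1 0
1 0 1 0 1
0 0 1 1 0
0 1 1 1 1

Derivation:
After press 1 at (3,4):
1 1 0 1 0
0 1 0 1 0
1 0 1 1 1
0 1 0 0 1
1 0 0 0 1

After press 2 at (3,3):
1 1 0 1 0
0 1 0 1 0
1 0 1 0 1
0 1 1 1 0
1 0 0 1 1

After press 3 at (4,1):
1 1 0 1 0
0 1 0 1 0
1 0 1 0 1
0 0 1 1 0
0 1 1 1 1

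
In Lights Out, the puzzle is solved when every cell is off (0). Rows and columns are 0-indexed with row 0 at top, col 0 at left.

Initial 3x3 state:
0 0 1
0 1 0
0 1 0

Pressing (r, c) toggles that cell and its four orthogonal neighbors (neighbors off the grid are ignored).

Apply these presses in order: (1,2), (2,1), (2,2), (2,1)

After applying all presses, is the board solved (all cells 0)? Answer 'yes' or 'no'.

After press 1 at (1,2):
0 0 0
0 0 1
0 1 1

After press 2 at (2,1):
0 0 0
0 1 1
1 0 0

After press 3 at (2,2):
0 0 0
0 1 0
1 1 1

After press 4 at (2,1):
0 0 0
0 0 0
0 0 0

Lights still on: 0

Answer: yes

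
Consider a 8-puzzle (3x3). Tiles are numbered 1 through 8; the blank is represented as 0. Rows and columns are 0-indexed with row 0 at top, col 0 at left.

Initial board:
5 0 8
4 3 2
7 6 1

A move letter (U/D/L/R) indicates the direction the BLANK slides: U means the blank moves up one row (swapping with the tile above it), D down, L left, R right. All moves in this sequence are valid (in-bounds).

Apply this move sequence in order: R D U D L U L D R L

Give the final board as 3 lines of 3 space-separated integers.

Answer: 4 5 2
0 8 3
7 6 1

Derivation:
After move 1 (R):
5 8 0
4 3 2
7 6 1

After move 2 (D):
5 8 2
4 3 0
7 6 1

After move 3 (U):
5 8 0
4 3 2
7 6 1

After move 4 (D):
5 8 2
4 3 0
7 6 1

After move 5 (L):
5 8 2
4 0 3
7 6 1

After move 6 (U):
5 0 2
4 8 3
7 6 1

After move 7 (L):
0 5 2
4 8 3
7 6 1

After move 8 (D):
4 5 2
0 8 3
7 6 1

After move 9 (R):
4 5 2
8 0 3
7 6 1

After move 10 (L):
4 5 2
0 8 3
7 6 1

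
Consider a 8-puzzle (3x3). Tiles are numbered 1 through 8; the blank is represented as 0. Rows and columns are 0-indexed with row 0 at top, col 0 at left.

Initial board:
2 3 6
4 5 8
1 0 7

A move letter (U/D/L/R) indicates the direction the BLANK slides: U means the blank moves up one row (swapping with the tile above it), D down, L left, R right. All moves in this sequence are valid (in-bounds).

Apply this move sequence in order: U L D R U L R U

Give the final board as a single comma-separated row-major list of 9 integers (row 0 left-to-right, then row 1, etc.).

Answer: 2, 0, 6, 1, 3, 8, 5, 4, 7

Derivation:
After move 1 (U):
2 3 6
4 0 8
1 5 7

After move 2 (L):
2 3 6
0 4 8
1 5 7

After move 3 (D):
2 3 6
1 4 8
0 5 7

After move 4 (R):
2 3 6
1 4 8
5 0 7

After move 5 (U):
2 3 6
1 0 8
5 4 7

After move 6 (L):
2 3 6
0 1 8
5 4 7

After move 7 (R):
2 3 6
1 0 8
5 4 7

After move 8 (U):
2 0 6
1 3 8
5 4 7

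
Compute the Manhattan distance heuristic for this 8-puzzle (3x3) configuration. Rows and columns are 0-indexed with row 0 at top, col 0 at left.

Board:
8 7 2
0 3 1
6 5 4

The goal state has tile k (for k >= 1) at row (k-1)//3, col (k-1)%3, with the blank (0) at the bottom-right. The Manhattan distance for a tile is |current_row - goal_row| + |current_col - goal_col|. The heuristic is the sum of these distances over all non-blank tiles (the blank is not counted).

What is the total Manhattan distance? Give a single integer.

Answer: 19

Derivation:
Tile 8: at (0,0), goal (2,1), distance |0-2|+|0-1| = 3
Tile 7: at (0,1), goal (2,0), distance |0-2|+|1-0| = 3
Tile 2: at (0,2), goal (0,1), distance |0-0|+|2-1| = 1
Tile 3: at (1,1), goal (0,2), distance |1-0|+|1-2| = 2
Tile 1: at (1,2), goal (0,0), distance |1-0|+|2-0| = 3
Tile 6: at (2,0), goal (1,2), distance |2-1|+|0-2| = 3
Tile 5: at (2,1), goal (1,1), distance |2-1|+|1-1| = 1
Tile 4: at (2,2), goal (1,0), distance |2-1|+|2-0| = 3
Sum: 3 + 3 + 1 + 2 + 3 + 3 + 1 + 3 = 19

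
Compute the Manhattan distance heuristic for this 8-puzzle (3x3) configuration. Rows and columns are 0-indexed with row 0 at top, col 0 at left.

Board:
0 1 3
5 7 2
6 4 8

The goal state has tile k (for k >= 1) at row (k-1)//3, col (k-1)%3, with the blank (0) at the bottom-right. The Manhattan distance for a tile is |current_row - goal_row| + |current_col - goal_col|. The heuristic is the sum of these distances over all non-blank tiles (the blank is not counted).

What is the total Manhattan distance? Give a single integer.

Answer: 12

Derivation:
Tile 1: (0,1)->(0,0) = 1
Tile 3: (0,2)->(0,2) = 0
Tile 5: (1,0)->(1,1) = 1
Tile 7: (1,1)->(2,0) = 2
Tile 2: (1,2)->(0,1) = 2
Tile 6: (2,0)->(1,2) = 3
Tile 4: (2,1)->(1,0) = 2
Tile 8: (2,2)->(2,1) = 1
Sum: 1 + 0 + 1 + 2 + 2 + 3 + 2 + 1 = 12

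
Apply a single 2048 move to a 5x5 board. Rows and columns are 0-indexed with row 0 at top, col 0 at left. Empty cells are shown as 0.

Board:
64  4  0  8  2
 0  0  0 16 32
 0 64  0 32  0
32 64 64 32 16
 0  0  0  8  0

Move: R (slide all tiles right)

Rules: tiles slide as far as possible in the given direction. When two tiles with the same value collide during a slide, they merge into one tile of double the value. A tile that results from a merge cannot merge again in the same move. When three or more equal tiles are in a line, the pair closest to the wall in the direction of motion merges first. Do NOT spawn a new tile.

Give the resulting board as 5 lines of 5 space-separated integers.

Slide right:
row 0: [64, 4, 0, 8, 2] -> [0, 64, 4, 8, 2]
row 1: [0, 0, 0, 16, 32] -> [0, 0, 0, 16, 32]
row 2: [0, 64, 0, 32, 0] -> [0, 0, 0, 64, 32]
row 3: [32, 64, 64, 32, 16] -> [0, 32, 128, 32, 16]
row 4: [0, 0, 0, 8, 0] -> [0, 0, 0, 0, 8]

Answer:   0  64   4   8   2
  0   0   0  16  32
  0   0   0  64  32
  0  32 128  32  16
  0   0   0   0   8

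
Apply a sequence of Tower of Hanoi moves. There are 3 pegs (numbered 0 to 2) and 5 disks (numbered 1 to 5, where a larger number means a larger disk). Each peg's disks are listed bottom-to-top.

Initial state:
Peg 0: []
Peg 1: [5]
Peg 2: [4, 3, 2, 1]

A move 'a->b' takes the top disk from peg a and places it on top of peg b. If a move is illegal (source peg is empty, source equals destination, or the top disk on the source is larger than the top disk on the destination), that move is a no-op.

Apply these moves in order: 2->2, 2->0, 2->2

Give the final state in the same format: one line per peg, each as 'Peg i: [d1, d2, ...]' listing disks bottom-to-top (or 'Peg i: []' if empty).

After move 1 (2->2):
Peg 0: []
Peg 1: [5]
Peg 2: [4, 3, 2, 1]

After move 2 (2->0):
Peg 0: [1]
Peg 1: [5]
Peg 2: [4, 3, 2]

After move 3 (2->2):
Peg 0: [1]
Peg 1: [5]
Peg 2: [4, 3, 2]

Answer: Peg 0: [1]
Peg 1: [5]
Peg 2: [4, 3, 2]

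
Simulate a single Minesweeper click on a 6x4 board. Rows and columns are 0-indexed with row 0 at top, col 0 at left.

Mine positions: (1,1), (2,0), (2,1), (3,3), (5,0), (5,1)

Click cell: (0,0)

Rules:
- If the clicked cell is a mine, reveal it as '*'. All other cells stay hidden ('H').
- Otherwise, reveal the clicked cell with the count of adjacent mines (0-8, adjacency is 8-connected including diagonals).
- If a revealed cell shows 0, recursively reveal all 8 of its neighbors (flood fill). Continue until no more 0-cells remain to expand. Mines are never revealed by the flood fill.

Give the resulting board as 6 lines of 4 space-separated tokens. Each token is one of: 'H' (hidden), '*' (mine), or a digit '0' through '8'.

1 H H H
H H H H
H H H H
H H H H
H H H H
H H H H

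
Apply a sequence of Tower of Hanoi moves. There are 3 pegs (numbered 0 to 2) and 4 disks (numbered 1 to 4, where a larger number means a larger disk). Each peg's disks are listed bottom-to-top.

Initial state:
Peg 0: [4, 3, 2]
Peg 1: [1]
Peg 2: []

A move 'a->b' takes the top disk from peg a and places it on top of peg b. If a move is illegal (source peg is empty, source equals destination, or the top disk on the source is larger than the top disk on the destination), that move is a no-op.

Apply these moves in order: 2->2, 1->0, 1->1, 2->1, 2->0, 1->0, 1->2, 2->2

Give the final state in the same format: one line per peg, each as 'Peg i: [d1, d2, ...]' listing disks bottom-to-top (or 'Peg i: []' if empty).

After move 1 (2->2):
Peg 0: [4, 3, 2]
Peg 1: [1]
Peg 2: []

After move 2 (1->0):
Peg 0: [4, 3, 2, 1]
Peg 1: []
Peg 2: []

After move 3 (1->1):
Peg 0: [4, 3, 2, 1]
Peg 1: []
Peg 2: []

After move 4 (2->1):
Peg 0: [4, 3, 2, 1]
Peg 1: []
Peg 2: []

After move 5 (2->0):
Peg 0: [4, 3, 2, 1]
Peg 1: []
Peg 2: []

After move 6 (1->0):
Peg 0: [4, 3, 2, 1]
Peg 1: []
Peg 2: []

After move 7 (1->2):
Peg 0: [4, 3, 2, 1]
Peg 1: []
Peg 2: []

After move 8 (2->2):
Peg 0: [4, 3, 2, 1]
Peg 1: []
Peg 2: []

Answer: Peg 0: [4, 3, 2, 1]
Peg 1: []
Peg 2: []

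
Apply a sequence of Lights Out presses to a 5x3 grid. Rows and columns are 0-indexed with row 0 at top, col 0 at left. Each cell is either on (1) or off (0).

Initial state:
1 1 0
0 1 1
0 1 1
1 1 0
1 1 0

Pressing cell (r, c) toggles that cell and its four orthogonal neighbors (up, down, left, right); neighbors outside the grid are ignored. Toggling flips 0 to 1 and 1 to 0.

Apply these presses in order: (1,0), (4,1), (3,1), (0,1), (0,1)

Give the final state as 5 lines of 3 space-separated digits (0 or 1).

Answer: 0 1 0
1 0 1
1 0 1
0 1 1
0 1 1

Derivation:
After press 1 at (1,0):
0 1 0
1 0 1
1 1 1
1 1 0
1 1 0

After press 2 at (4,1):
0 1 0
1 0 1
1 1 1
1 0 0
0 0 1

After press 3 at (3,1):
0 1 0
1 0 1
1 0 1
0 1 1
0 1 1

After press 4 at (0,1):
1 0 1
1 1 1
1 0 1
0 1 1
0 1 1

After press 5 at (0,1):
0 1 0
1 0 1
1 0 1
0 1 1
0 1 1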